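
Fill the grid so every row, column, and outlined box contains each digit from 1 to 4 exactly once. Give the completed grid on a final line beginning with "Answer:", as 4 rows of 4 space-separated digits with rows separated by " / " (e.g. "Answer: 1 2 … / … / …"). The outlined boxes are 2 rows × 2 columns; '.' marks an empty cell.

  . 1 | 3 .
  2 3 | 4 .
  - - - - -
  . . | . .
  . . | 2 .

Step 1. [r4c2∈{4}] only 4 remains possible at r4c2, so r4c2=4.
Step 2. [r3c3∈{1}] r3c3 has the single candidate 1 ⇒ r3c3=1.
Step 3. [r4c4∈{3}] nothing but 3 survives at r4c4, so r4c4=3.
Step 4. [r3c1∈{3}] r3c1's peers cover all but 3. So r3c1=3.
Step 5. [r3c4∈{4}] r3c4 is down to just 4. So r3c4=4.
Step 6. [r2c4∈{1}] only 1 remains possible at r2c4, so r2c4=1.
Step 7. [r1c4∈{2}] r1c4 is down to just 2, so r1c4=2.
Step 8. [r4c1∈{1}] only 1 remains possible at r4c1, so r4c1=1.
Step 9. [r1c1∈{4}] r1c1's peers cover all but 4, so r1c1=4.
Step 10. [r3c2∈{2}] r3c2 is down to just 2, so r3c2=2.

Answer: 4 1 3 2 / 2 3 4 1 / 3 2 1 4 / 1 4 2 3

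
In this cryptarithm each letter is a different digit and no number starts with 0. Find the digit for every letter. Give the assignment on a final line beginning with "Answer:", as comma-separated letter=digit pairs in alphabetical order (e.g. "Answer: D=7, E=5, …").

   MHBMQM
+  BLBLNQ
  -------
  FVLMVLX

Step 1. [col 1: M + Q ≡ X (mod 10)] column 1 (M + Q ≡ X (mod 10), carry-in 0) doesn't pin M yet; pick M=3 and continue, so M=3.
Step 2. [col 1: M + Q ≡ X (mod 10)] no forcing yet in column 1 (carry-in 0); X=8 is free and consistent — try it. So X=8.
Step 3. [F] the sum has 7 digits but both addends have 6; that extra leading digit F is the final carry, namely 1. So F=1.
Step 4. [col 1: M + Q ≡ X (mod 10)] column 1 reads M+Q+carry(0)=X with M=3, X=8; with digits 1,3,8 already taken and all letters distinct, the only value for Q is 5 ⇒ Q=5.
Step 5. [col 2: Q + N ≡ L (mod 10)] several values work for N in column 2 (Q + N ≡ L (mod 10), carry-in 0); try N=2, so N=2.
Step 6. [col 2: Q + N ≡ L (mod 10)] from column 2 (Q=5, N=2, carry-in 0, digits 1,2,3,5,8 already taken and all letters distinct): L must equal 7. So L=7.
Step 7. [col 3: M + L ≡ V (mod 10)] column 3 reads M+L+carry(0)=V with M=3, L=7; with digits 1,2,3,5,7,8 already taken and all letters distinct, the only value for V is 0 ⇒ V=0.
Step 8. [col 4: B + B ≡ M (mod 10)] from column 4 (M=3, carry-in 1, digits 0,1,2,3,5,7,8 already taken and all letters distinct): B must equal 6. So B=6.
Step 9. [col 5: H + L ≡ L (mod 10)] column 5 reads H+L+carry(1)=L with L=7; with digits 0,1,2,3,5,6,7,8 already taken and all letters distinct, the only value for H is 9, so H=9.

Answer: B=6, F=1, H=9, L=7, M=3, N=2, Q=5, V=0, X=8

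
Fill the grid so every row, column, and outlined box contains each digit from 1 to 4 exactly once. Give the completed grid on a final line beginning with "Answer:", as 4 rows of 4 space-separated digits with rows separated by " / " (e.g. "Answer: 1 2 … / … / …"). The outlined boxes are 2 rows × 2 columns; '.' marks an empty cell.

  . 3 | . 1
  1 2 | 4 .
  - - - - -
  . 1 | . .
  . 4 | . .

Step 1. [r2c4∈{3}] nothing but 3 survives at r2c4, so r2c4=3.
Step 2. [r4c4∈{2}] r4c4 is down to just 2, so r4c4=2.
Step 3. [r4c1∈{3}] r4c1 has the single candidate 3. So r4c1=3.
Step 4. [r1c3∈{2}] r1c3's peers cover all but 2 ⇒ r1c3=2.
Step 5. [r3c1∈{2}] nothing but 2 survives at r3c1 ⇒ r3c1=2.
Step 6. [r3c3∈{3}] r3c3's peers cover all but 3 ⇒ r3c3=3.
Step 7. [r1c1∈{4}] r1c1 is down to just 4, so r1c1=4.
Step 8. [r4c3∈{1}] r4c3 has the single candidate 1, so r4c3=1.
Step 9. [r3c4∈{4}] r3c4 has the single candidate 4. So r3c4=4.

Answer: 4 3 2 1 / 1 2 4 3 / 2 1 3 4 / 3 4 1 2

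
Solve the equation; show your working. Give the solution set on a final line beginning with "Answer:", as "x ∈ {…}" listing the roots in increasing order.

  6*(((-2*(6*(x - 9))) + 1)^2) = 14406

Step 1. [6*(((-2*(6*(x - 9))) + 1)^2) = 14406] 6·(inner) — divide through by 6. So div: ((-2*(6*(x - 9))) + 1)^2 = 2401.
Step 2. [((-2*(6*(x - 9))) + 1)^2 = 2401] √ both sides: 2401 ≥ 0 gives two branches ⇒ sqrt: (-2*(6*(x - 9))) + 1 = 49 or -49.
Step 3. [(-2*(6*(x - 9))) + 1 = 49 or -49] +1 is outermost — subtract 1 both sides ⇒ sub: -2*(6*(x - 9)) = 48 or -50.
Step 4. [-2*(6*(x - 9)) = 48 or -50] leading coefficient -2: divide by -2 ⇒ div: 6*(x - 9) = -24 or 25.
Step 5. [6*(x - 9) = -24 or 25] leading coefficient 6: divide by 6, so div: x - 9 = -4 or 25/6.
Step 6. [x - 9 = -4 or 25/6] 9 comes off first (add 9) ⇒ sub: x = 5 or 79/6.

Answer: x ∈ {5, 79/6}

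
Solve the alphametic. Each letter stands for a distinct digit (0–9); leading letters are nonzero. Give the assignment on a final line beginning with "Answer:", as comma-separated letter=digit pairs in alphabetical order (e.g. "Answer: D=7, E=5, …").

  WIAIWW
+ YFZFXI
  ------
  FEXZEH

Step 1. [col 1: W + I ≡ H (mod 10)] W=2 is one option consistent with column 1 (W + I ≡ H (mod 10), carry-in 0) — take it. So W=2.
Step 2. [col 1: W + I ≡ H (mod 10)] several values work for H in column 1 (W + I ≡ H (mod 10), carry-in 0); try H=5. So H=5.
Step 3. [col 1: W + I ≡ H (mod 10)] column 1 reads W+I+carry(0)=H with W=2, H=5; with digits 2,5 already taken and all letters distinct, the only value for I is 3, so I=3.
Step 4. [col 2: W + X ≡ E (mod 10)] E=0 is one option consistent with column 2 (W + X ≡ E (mod 10), carry-in 0) — take it. So E=0.
Step 5. [col 2: W + X ≡ E (mod 10)] column 2: given W=2, E=0, carry-in 0, and digits 0,2,3,5 already taken and all letters distinct, W+X≡E (mod 10) forces X=8 ⇒ X=8.
Step 6. [col 3: I + F ≡ Z (mod 10)] in column 3 we have I+F≡Z with carry-in 1; given I=3 and digits 0,2,3,5,8 already taken and all letters distinct, that pins Z to 1 ⇒ Z=1.
Step 7. [col 3: I + F ≡ Z (mod 10)] column 3 reads I+F+carry(1)=Z with I=3, Z=1; with digits 0,1,2,3,5,8 already taken and all letters distinct, the only value for F is 7. So F=7.
Step 8. [col 4: A + Z ≡ X (mod 10)] column 4: given Z=1, X=8, carry-in 1, and digits 0,1,2,3,5,7,8 already taken and all letters distinct, A+Z≡X (mod 10) forces A=6 ⇒ A=6.
Step 9. [col 6: W + Y ≡ F (mod 10)] column 6: given W=2, F=7, carry-in 1, and digits 0,1,2,3,5,6,7,8 already taken and all letters distinct, W+Y≡F (mod 10) forces Y=4 ⇒ Y=4.

Answer: A=6, E=0, F=7, H=5, I=3, W=2, X=8, Y=4, Z=1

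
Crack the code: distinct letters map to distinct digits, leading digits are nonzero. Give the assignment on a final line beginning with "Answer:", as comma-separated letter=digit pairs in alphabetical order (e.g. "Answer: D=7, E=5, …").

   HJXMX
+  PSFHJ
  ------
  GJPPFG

Step 1. [col 1: X + J ≡ G (mod 10)] several values work for J in column 1 (X + J ≡ G (mod 10), carry-in 0); try J=3, so J=3.
Step 2. [col 1: X + J ≡ G (mod 10)] several values work for G in column 1 (X + J ≡ G (mod 10), carry-in 0); try G=1, so G=1.
Step 3. [col 1: X + J ≡ G (mod 10)] column 1: given J=3, G=1, carry-in 0, and digits 1,3 already taken and all letters distinct, X+J≡G (mod 10) forces X=8, so X=8.
Step 4. [col 2: M + H ≡ F (mod 10)] no forcing yet in column 2 (carry-in 1); M=5 is free and consistent — try it, so M=5.
Step 5. [col 2: M + H ≡ F (mod 10)] F=0 is one option consistent with column 2 (M + H ≡ F (mod 10), carry-in 1) — take it, so F=0.
Step 6. [col 2: M + H ≡ F (mod 10)] from column 2 (M=5, F=0, carry-in 1, digits 0,1,3,5,8 already taken and all letters distinct): H must equal 4. So H=4.
Step 7. [col 3: X + F ≡ P (mod 10)] in column 3 we have X+F≡P with carry-in 1; given X=8, F=0 and digits 0,1,3,4,5,8 already taken and all letters distinct, that pins P to 9. So P=9.
Step 8. [col 4: J + S ≡ P (mod 10)] from column 4 (J=3, P=9, carry-in 0, digits 0,1,3,4,5,8,9 already taken and all letters distinct): S must equal 6, so S=6.

Answer: F=0, G=1, H=4, J=3, M=5, P=9, S=6, X=8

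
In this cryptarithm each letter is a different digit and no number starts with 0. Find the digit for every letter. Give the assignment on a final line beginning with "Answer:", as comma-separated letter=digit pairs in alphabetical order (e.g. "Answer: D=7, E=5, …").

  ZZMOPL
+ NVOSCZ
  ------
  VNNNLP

Step 1. [col 1: L + Z ≡ P (mod 10)] no forcing yet in column 1 (carry-in 0); Z=4 is free and consistent — try it. So Z=4.
Step 2. [col 1: L + Z ≡ P (mod 10)] no forcing yet in column 1 (carry-in 0); L=6 is free and consistent — try it, so L=6.
Step 3. [col 1: L + Z ≡ P (mod 10)] in column 1 we have L+Z≡P with carry-in 0; given L=6, Z=4 and digits 4,6 already taken and all letters distinct, that pins P to 0. So P=0.
Step 4. [col 2: P + C ≡ L (mod 10)] in column 2 we have P+C≡L with carry-in 1; given P=0, L=6 and digits 0,4,6 already taken and all letters distinct, that pins C to 5, so C=5.
Step 5. [col 3: O + S ≡ N (mod 10)] several values work for O in column 3 (O + S ≡ N (mod 10), carry-in 0); try O=3. So O=3.
Step 6. [col 3: O + S ≡ N (mod 10)] column 3 (O + S ≡ N (mod 10), carry-in 0) doesn't pin N yet; pick N=2 and continue ⇒ N=2.
Step 7. [col 3: O + S ≡ N (mod 10)] from column 3 (O=3, N=2, carry-in 0, digits 0,2,3,4,5,6 already taken and all letters distinct): S must equal 9 ⇒ S=9.
Step 8. [col 4: M + O ≡ N (mod 10)] from column 4 (O=3, N=2, carry-in 1, digits 0,2,3,4,5,6,9 already taken and all letters distinct): M must equal 8, so M=8.
Step 9. [col 5: Z + V ≡ N (mod 10)] column 5: given Z=4, N=2, carry-in 1, and digits 0,2,3,4,5,6,8,9 already taken and all letters distinct, Z+V≡N (mod 10) forces V=7 ⇒ V=7.

Answer: C=5, L=6, M=8, N=2, O=3, P=0, S=9, V=7, Z=4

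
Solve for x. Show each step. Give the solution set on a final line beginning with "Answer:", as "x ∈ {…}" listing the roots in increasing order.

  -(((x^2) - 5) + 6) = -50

Step 1. [-(((x^2) - 5) + 6) = -50] leading − — multiply by −1. So neg: ((x^2) - 5) + 6 = 50.
Step 2. [((x^2) - 5) + 6 = 50] 6 comes off first (subtract 6). So sub: (x^2) - 5 = 44.
Step 3. [(x^2) - 5 = 44] the outer -5 inverts by adding 5 ⇒ sub: x^2 = 49.
Step 4. [x^2 = 49] LHS squared, RHS 49 ≥ 0: apply √ (±) ⇒ sqrt: x = 7 or -7.

Answer: x ∈ {-7, 7}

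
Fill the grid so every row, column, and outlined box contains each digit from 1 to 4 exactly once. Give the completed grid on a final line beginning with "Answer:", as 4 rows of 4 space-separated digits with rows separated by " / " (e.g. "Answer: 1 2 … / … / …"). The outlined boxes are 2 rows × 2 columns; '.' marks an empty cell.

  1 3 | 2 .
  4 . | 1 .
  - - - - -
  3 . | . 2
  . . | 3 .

Step 1. [r4c4∈{1,4}] in col 4, 1 fits only at r4c4 ⇒ r4c4=1.
Step 2. [r4c2∈{2,4}] across row 4, 4 lands solely at r4c2. So r4c2=4.
Step 3. [r2c2∈{2}] nothing but 2 survives at r2c2, so r2c2=2.
Step 4. [r3c2∈{1}] r3c2 is down to just 1 ⇒ r3c2=1.
Step 5. [r2c4∈{3}] r2c4 is down to just 3, so r2c4=3.
Step 6. [r1c4∈{4}] nothing but 4 survives at r1c4. So r1c4=4.
Step 7. [r4c1∈{2}] r4c1 has the single candidate 2 ⇒ r4c1=2.
Step 8. [r3c3∈{4}] nothing but 4 survives at r3c3. So r3c3=4.

Answer: 1 3 2 4 / 4 2 1 3 / 3 1 4 2 / 2 4 3 1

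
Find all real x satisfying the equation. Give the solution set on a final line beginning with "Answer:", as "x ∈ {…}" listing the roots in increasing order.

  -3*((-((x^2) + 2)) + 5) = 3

Step 1. [-3*((-((x^2) + 2)) + 5) = 3] -3·(inner) — divide through by -3. So div: (-((x^2) + 2)) + 5 = -1.
Step 2. [(-((x^2) + 2)) + 5 = -1] 5 comes off first (subtract 5). So sub: -((x^2) + 2) = -6.
Step 3. [-((x^2) + 2) = -6] leading − — multiply by −1, so neg: (x^2) + 2 = 6.
Step 4. [(x^2) + 2 = 6] the outer +2 inverts by subtracting 2. So sub: x^2 = 4.
Step 5. [x^2 = 4] √ both sides: 4 ≥ 0 gives two branches ⇒ sqrt: x = 2 or -2.

Answer: x ∈ {-2, 2}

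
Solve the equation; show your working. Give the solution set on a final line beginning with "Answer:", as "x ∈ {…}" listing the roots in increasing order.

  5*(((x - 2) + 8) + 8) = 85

Step 1. [5*(((x - 2) + 8) + 8) = 85] leading coefficient 5: divide by 5, so div: ((x - 2) + 8) + 8 = 17.
Step 2. [((x - 2) + 8) + 8 = 17] the outer +8 inverts by subtracting 8 ⇒ sub: (x - 2) + 8 = 9.
Step 3. [(x - 2) + 8 = 9] +8 is outermost — subtract 8 both sides ⇒ sub: x - 2 = 1.
Step 4. [x - 2 = 1] the outer -2 inverts by adding 2 ⇒ sub: x = 3.

Answer: x ∈ {3}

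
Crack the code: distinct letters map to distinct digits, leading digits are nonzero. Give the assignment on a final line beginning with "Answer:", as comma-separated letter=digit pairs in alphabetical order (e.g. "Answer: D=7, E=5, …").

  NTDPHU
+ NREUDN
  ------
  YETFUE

Step 1. [col 1: U + N ≡ E (mod 10)] no forcing yet in column 1 (carry-in 0); E=1 is free and consistent — try it ⇒ E=1.
Step 2. [col 1: U + N ≡ E (mod 10)] no forcing yet in column 1 (carry-in 0); N=4 is free and consistent — try it ⇒ N=4.
Step 3. [col 1: U + N ≡ E (mod 10)] from column 1 (N=4, E=1, carry-in 0, digits 1,4 already taken and all letters distinct): U must equal 7. So U=7.
Step 4. [col 2: H + D ≡ U (mod 10)] several values work for H in column 2 (H + D ≡ U (mod 10), carry-in 1); try H=0, so H=0.
Step 5. [col 2: H + D ≡ U (mod 10)] column 2 reads H+D+carry(1)=U with H=0, U=7; with digits 0,1,4,7 already taken and all letters distinct, the only value for D is 6 ⇒ D=6.
Step 6. [col 3: P + U ≡ F (mod 10)] several values work for F in column 3 (P + U ≡ F (mod 10), carry-in 0); try F=2 ⇒ F=2.
Step 7. [col 3: P + U ≡ F (mod 10)] column 3 reads P+U+carry(0)=F with U=7, F=2; with digits 0,1,2,4,6,7 already taken and all letters distinct, the only value for P is 5. So P=5.
Step 8. [col 4: D + E ≡ T (mod 10)] column 4: given D=6, E=1, carry-in 1, and digits 0,1,2,4,5,6,7 already taken and all letters distinct, D+E≡T (mod 10) forces T=8, so T=8.
Step 9. [col 5: T + R ≡ E (mod 10)] column 5 reads T+R+carry(0)=E with T=8, E=1; with digits 0,1,2,4,5,6,7,8 already taken and all letters distinct, the only value for R is 3. So R=3.
Step 10. [col 6: N + N ≡ Y (mod 10)] in column 6 we have N+N≡Y with carry-in 1; given N=4 and digits 0,1,2,3,4,5,6,7,8 already taken and all letters distinct, that pins Y to 9. So Y=9.

Answer: D=6, E=1, F=2, H=0, N=4, P=5, R=3, T=8, U=7, Y=9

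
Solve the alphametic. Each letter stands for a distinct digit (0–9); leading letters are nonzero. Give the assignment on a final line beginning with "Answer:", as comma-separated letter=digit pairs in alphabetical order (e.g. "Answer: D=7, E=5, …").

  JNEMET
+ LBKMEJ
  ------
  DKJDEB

Step 1. [col 1: T + J ≡ B (mod 10)] T=5 is one option consistent with column 1 (T + J ≡ B (mod 10), carry-in 0) — take it. So T=5.
Step 2. [col 1: T + J ≡ B (mod 10)] no forcing yet in column 1 (carry-in 0); J=2 is free and consistent — try it ⇒ J=2.
Step 3. [col 1: T + J ≡ B (mod 10)] in column 1 we have T+J≡B with carry-in 0; given T=5, J=2 and digits 2,5 already taken and all letters distinct, that pins B to 7. So B=7.
Step 4. [col 2: E + E ≡ E (mod 10)] column 2 reads E+E+carry(0)=E with nothing yet; with digits 2,5,7 already taken and all letters distinct, the only value for E is 0, so E=0.
Step 5. [col 3: M + M ≡ D (mod 10)] column 3 (M + M ≡ D (mod 10), carry-in 0) doesn't pin M yet; pick M=8 and continue. So M=8.
Step 6. [col 3: M + M ≡ D (mod 10)] in column 3 we have M+M≡D with carry-in 0; given M=8 and digits 0,2,5,7,8 already taken and all letters distinct, that pins D to 6. So D=6.
Step 7. [col 4: E + K ≡ J (mod 10)] column 4: given E=0, J=2, carry-in 1, and digits 0,2,5,6,7,8 already taken and all letters distinct, E+K≡J (mod 10) forces K=1 ⇒ K=1.
Step 8. [col 5: N + B ≡ K (mod 10)] column 5: given B=7, K=1, carry-in 0, and digits 0,1,2,5,6,7,8 already taken and all letters distinct, N+B≡K (mod 10) forces N=4. So N=4.
Step 9. [col 6: J + L ≡ D (mod 10)] from column 6 (J=2, D=6, carry-in 1, digits 0,1,2,4,5,6,7,8 already taken and all letters distinct): L must equal 3 ⇒ L=3.

Answer: B=7, D=6, E=0, J=2, K=1, L=3, M=8, N=4, T=5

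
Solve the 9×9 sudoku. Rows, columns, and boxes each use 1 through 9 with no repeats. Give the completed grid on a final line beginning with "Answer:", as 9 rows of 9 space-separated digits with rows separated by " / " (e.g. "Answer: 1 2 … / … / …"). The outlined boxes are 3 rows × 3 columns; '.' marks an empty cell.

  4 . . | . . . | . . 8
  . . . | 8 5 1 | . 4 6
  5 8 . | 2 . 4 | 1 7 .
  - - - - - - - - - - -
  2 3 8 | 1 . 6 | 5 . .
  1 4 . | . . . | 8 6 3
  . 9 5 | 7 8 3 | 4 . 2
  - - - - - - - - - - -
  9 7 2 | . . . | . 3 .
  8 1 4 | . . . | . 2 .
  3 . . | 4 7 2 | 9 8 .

Step 1. [r2c3∈{3,7,9}] across row 2, 9 lands solely at r2c3 ⇒ r2c3=9.
Step 2. [r4c8∈{9}] r4c8 is down to just 9 ⇒ r4c8=9.
Step 3. [r9c3∈{6}] only 6 remains possible at r9c3 ⇒ r9c3=6.
Step 4. [r3c5∈{3,6,9}] r3c5 is the only open cell in row 3 admitting 6 ⇒ r3c5=6.
Step 5. [r1c6∈{7,9}] in col 6, 7 fits only at r1c6. So r1c6=7.
Step 6. [r2c7∈{2,3}] across row 2, 3 lands solely at r2c7 ⇒ r2c7=3.
Step 7. [r8c7∈{6,7}] 7 has one home in col 7: r8c7, so r8c7=7.
Step 8. [r8c9∈{5}] only 5 remains possible at r8c9. So r8c9=5.
Step 9. [r8c6∈{9}] r8c6 is down to just 9 ⇒ r8c6=9.
Step 10. [r5c6∈{5}] only 5 remains possible at r5c6 ⇒ r5c6=5.
Step 11. [r8c4∈{3,6}] r8c4 is the only open cell in row 8 admitting 6 ⇒ r8c4=6.
Step 12. [r1c4∈{3,9}] across col 4, 3 lands solely at r1c4, so r1c4=3.
Step 13. [r2c2∈{2}] r2c2 has the single candidate 2. So r2c2=2.
Step 14. [r5c5∈{2,9}] across row 5, 2 lands solely at r5c5 ⇒ r5c5=2.
Step 15. [r7c9∈{1,4}] in row 7, 4 fits only at r7c9 ⇒ r7c9=4.
Step 16. [r4c9∈{7}] r4c9's peers cover all but 7. So r4c9=7.
Step 17. [r6c1∈{6}] r6c1 is down to just 6. So r6c1=6.
Step 18. [r1c3∈{1}] r1c3 has the single candidate 1, so r1c3=1.
Step 19. [r1c8∈{5}] nothing but 5 survives at r1c8, so r1c8=5.
Step 20. [r5c3∈{7}] r5c3's peers cover all but 7. So r5c3=7.
Step 21. [r3c9∈{9}] nothing but 9 survives at r3c9 ⇒ r3c9=9.
Step 22. [r9c2∈{5}] only 5 remains possible at r9c2. So r9c2=5.
Step 23. [r5c4∈{9}] r5c4's peers cover all but 9 ⇒ r5c4=9.
Step 24. [r3c3∈{3}] r3c3 is down to just 3. So r3c3=3.
Step 25. [r1c5∈{9}] r1c5 has the single candidate 9, so r1c5=9.
Step 26. [r7c4∈{5}] r7c4's peers cover all but 5. So r7c4=5.
Step 27. [r7c7∈{6}] nothing but 6 survives at r7c7, so r7c7=6.
Step 28. [r6c8∈{1}] r6c8's peers cover all but 1. So r6c8=1.
Step 29. [r2c1∈{7}] r2c1's peers cover all but 7 ⇒ r2c1=7.
Step 30. [r7c5∈{1}] only 1 remains possible at r7c5. So r7c5=1.
Step 31. [r8c5∈{3}] only 3 remains possible at r8c5 ⇒ r8c5=3.
Step 32. [r1c7∈{2}] r1c7's peers cover all but 2. So r1c7=2.
Step 33. [r9c9∈{1}] r9c9 has the single candidate 1 ⇒ r9c9=1.
Step 34. [r7c6∈{8}] r7c6 has the single candidate 8 ⇒ r7c6=8.
Step 35. [r4c5∈{4}] only 4 remains possible at r4c5, so r4c5=4.
Step 36. [r1c2∈{6}] r1c2's peers cover all but 6. So r1c2=6.

Answer: 4 6 1 3 9 7 2 5 8 / 7 2 9 8 5 1 3 4 6 / 5 8 3 2 6 4 1 7 9 / 2 3 8 1 4 6 5 9 7 / 1 4 7 9 2 5 8 6 3 / 6 9 5 7 8 3 4 1 2 / 9 7 2 5 1 8 6 3 4 / 8 1 4 6 3 9 7 2 5 / 3 5 6 4 7 2 9 8 1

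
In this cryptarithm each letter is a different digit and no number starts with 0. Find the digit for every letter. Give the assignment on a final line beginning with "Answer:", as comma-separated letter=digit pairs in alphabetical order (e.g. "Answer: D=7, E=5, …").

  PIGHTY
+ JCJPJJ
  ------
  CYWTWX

Step 1. [col 1: Y + J ≡ X (mod 10)] no forcing yet in column 1 (carry-in 0); Y=7 is free and consistent — try it, so Y=7.
Step 2. [col 1: Y + J ≡ X (mod 10)] no forcing yet in column 1 (carry-in 0); X=1 is free and consistent — try it, so X=1.
Step 3. [col 1: Y + J ≡ X (mod 10)] from column 1 (Y=7, X=1, carry-in 0, digits 1,7 already taken and all letters distinct): J must equal 4 ⇒ J=4.
Step 4. [col 2: T + J ≡ W (mod 10)] column 2 (T + J ≡ W (mod 10), carry-in 1) doesn't pin T yet; pick T=8 and continue ⇒ T=8.
Step 5. [col 2: T + J ≡ W (mod 10)] column 2: given T=8, J=4, carry-in 1, and digits 1,4,7,8 already taken and all letters distinct, T+J≡W (mod 10) forces W=3. So W=3.
Step 6. [col 3: H + P ≡ T (mod 10)] several values work for P in column 3 (H + P ≡ T (mod 10), carry-in 1); try P=2. So P=2.
Step 7. [col 3: H + P ≡ T (mod 10)] in column 3 we have H+P≡T with carry-in 1; given P=2, T=8 and digits 1,2,3,4,7,8 already taken and all letters distinct, that pins H to 5, so H=5.
Step 8. [col 4: G + J ≡ W (mod 10)] column 4: given J=4, W=3, carry-in 0, and digits 1,2,3,4,5,7,8 already taken and all letters distinct, G+J≡W (mod 10) forces G=9 ⇒ G=9.
Step 9. [col 5: I + C ≡ Y (mod 10)] no forcing yet in column 5 (carry-in 1); C=6 is free and consistent — try it, so C=6.
Step 10. [col 5: I + C ≡ Y (mod 10)] column 5: given C=6, Y=7, carry-in 1, and digits 1,2,3,4,5,6,7,8,9 already taken and all letters distinct, I+C≡Y (mod 10) forces I=0 ⇒ I=0.

Answer: C=6, G=9, H=5, I=0, J=4, P=2, T=8, W=3, X=1, Y=7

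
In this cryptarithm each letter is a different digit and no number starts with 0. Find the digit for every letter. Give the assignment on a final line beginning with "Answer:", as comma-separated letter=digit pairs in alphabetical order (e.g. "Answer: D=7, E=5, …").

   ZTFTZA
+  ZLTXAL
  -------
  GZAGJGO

Step 1. [G] the sum has 7 digits but both addends have 6; that extra leading digit G is the final carry, namely 1 ⇒ G=1.
Step 2. [col 1: A + L ≡ O (mod 10)] A=2 is one option consistent with column 1 (A + L ≡ O (mod 10), carry-in 0) — take it, so A=2.
Step 3. [col 1: A + L ≡ O (mod 10)] several values work for L in column 1 (A + L ≡ O (mod 10), carry-in 0); try L=5 ⇒ L=5.
Step 4. [col 1: A + L ≡ O (mod 10)] from column 1 (A=2, L=5, carry-in 0, digits 1,2,5 already taken and all letters distinct): O must equal 7. So O=7.
Step 5. [col 2: Z + A ≡ G (mod 10)] column 2: given A=2, G=1, carry-in 0, and digits 1,2,5,7 already taken and all letters distinct, Z+A≡G (mod 10) forces Z=9. So Z=9.
Step 6. [col 3: T + X ≡ J (mod 10)] column 3 (T + X ≡ J (mod 10), carry-in 1) doesn't pin X yet; pick X=3 and continue ⇒ X=3.
Step 7. [col 3: T + X ≡ J (mod 10)] J=0 is one option consistent with column 3 (T + X ≡ J (mod 10), carry-in 1) — take it. So J=0.
Step 8. [col 3: T + X ≡ J (mod 10)] in column 3 we have T+X≡J with carry-in 1; given X=3, J=0 and digits 0,1,2,3,5,7,9 already taken and all letters distinct, that pins T to 6 ⇒ T=6.
Step 9. [col 4: F + T ≡ G (mod 10)] column 4 reads F+T+carry(1)=G with T=6, G=1; with digits 0,1,2,3,5,6,7,9 already taken and all letters distinct, the only value for F is 4. So F=4.

Answer: A=2, F=4, G=1, J=0, L=5, O=7, T=6, X=3, Z=9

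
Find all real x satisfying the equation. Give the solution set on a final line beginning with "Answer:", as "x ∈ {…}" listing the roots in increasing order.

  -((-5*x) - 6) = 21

Step 1. [-((-5*x) - 6) = 21] LHS negated; negate both sides. So neg: (-5*x) - 6 = -21.
Step 2. [(-5*x) - 6 = -21] -6 is outermost — add 6 both sides ⇒ sub: -5*x = -15.
Step 3. [-5*x = -15] LHS = -5·(…); ÷-5 both sides, so div: x = 3.

Answer: x ∈ {3}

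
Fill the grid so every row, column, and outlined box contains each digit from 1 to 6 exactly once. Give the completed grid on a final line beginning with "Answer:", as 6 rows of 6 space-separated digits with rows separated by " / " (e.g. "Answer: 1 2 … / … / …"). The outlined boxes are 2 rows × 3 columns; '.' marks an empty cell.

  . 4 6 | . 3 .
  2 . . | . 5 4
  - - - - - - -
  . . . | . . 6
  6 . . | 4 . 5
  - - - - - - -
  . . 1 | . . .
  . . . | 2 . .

Step 1. [r5c2∈{2,3,5,6}] r5c2 is the only open cell in row 5 admitting 2 ⇒ r5c2=2.
Step 2. [r3c4∈{1,3}] box 4 places 3 nowhere but r3c4. So r3c4=3.
Step 3. [r1c1∈{1,5}] in row 1, 5 fits only at r1c1. So r1c1=5.
Step 4. [r2c2∈{1,3}] box 1 places 1 nowhere but r2c2. So r2c2=1.
Step 5. [r6c2∈{3,5,6}] across col 2, 6 lands solely at r6c2, so r6c2=6.
Step 6. [r6c3∈{3,4,5}] row 6 places 5 nowhere but r6c3, so r6c3=5.
Step 7. [r4c5∈{1,2}] across row 4, 1 lands solely at r4c5, so r4c5=1.
Step 8. [r6c5∈{4}] nothing but 4 survives at r6c5 ⇒ r6c5=4.
Step 9. [r6c6∈{1,3}] 1 has one home in row 6: r6c6 ⇒ r6c6=1.
Step 10. [r3c3∈{2,4}] in col 3, 4 fits only at r3c3. So r3c3=4.
Step 11. [r4c3∈{2,3}] 2 has one home in row 4: r4c3 ⇒ r4c3=2.
Step 12. [r5c5∈{6}] r5c5 is down to just 6 ⇒ r5c5=6.
Step 13. [r6c1∈{3}] r6c1 is down to just 3, so r6c1=3.
Step 14. [r3c2∈{5}] nothing but 5 survives at r3c2. So r3c2=5.
Step 15. [r2c4∈{6}] only 6 remains possible at r2c4 ⇒ r2c4=6.
Step 16. [r5c6∈{3}] nothing but 3 survives at r5c6. So r5c6=3.
Step 17. [r2c3∈{3}] r2c3 has the single candidate 3 ⇒ r2c3=3.
Step 18. [r4c2∈{3}] nothing but 3 survives at r4c2. So r4c2=3.
Step 19. [r1c4∈{1}] r1c4's peers cover all but 1, so r1c4=1.
Step 20. [r5c1∈{4}] r5c1's peers cover all but 4 ⇒ r5c1=4.
Step 21. [r1c6∈{2}] only 2 remains possible at r1c6. So r1c6=2.
Step 22. [r5c4∈{5}] r5c4 has the single candidate 5. So r5c4=5.
Step 23. [r3c5∈{2}] r3c5 is down to just 2 ⇒ r3c5=2.
Step 24. [r3c1∈{1}] r3c1 is down to just 1 ⇒ r3c1=1.

Answer: 5 4 6 1 3 2 / 2 1 3 6 5 4 / 1 5 4 3 2 6 / 6 3 2 4 1 5 / 4 2 1 5 6 3 / 3 6 5 2 4 1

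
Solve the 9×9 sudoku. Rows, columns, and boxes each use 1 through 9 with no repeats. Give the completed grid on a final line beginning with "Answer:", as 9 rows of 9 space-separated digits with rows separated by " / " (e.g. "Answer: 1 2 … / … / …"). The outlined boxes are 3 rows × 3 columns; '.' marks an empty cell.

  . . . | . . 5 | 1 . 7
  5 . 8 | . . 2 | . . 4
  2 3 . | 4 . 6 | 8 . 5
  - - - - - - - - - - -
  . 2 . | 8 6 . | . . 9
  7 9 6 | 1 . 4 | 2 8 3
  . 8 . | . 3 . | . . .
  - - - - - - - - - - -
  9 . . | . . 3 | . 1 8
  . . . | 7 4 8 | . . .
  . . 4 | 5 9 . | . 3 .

Step 1. [r7c7∈{4,5,6,7}] across row 7, 4 lands solely at r7c7, so r7c7=4.
Step 2. [r3c8∈{9}] nothing but 9 survives at r3c8 ⇒ r3c8=9.
Step 3. [r2c8∈{6}] only 6 remains possible at r2c8 ⇒ r2c8=6.
Step 4. [r9c7∈{6,7}] across box 9, 7 lands solely at r9c7 ⇒ r9c7=7.
Step 5. [r4c7∈{5}] only 5 remains possible at r4c7. So r4c7=5.
Step 6. [r2c4∈{3,9}] 9 has one home in row 2: r2c4. So r2c4=9.
Step 7. [r8c8∈{2,5}] across col 8, 5 lands solely at r8c8, so r8c8=5.
Step 8. [r7c2∈{5,6,7}] col 2 places 5 nowhere but r7c2 ⇒ r7c2=5.
Step 9. [r6c9∈{1,6}] in col 9, 1 fits only at r6c9. So r6c9=1.
Step 10. [r2c2∈{1,7}] across col 2, 7 lands solely at r2c2 ⇒ r2c2=7.
Step 11. [r6c1∈{4}] only 4 remains possible at r6c1, so r6c1=4.
Step 12. [r1c1∈{6}] r1c1 has the single candidate 6. So r1c1=6.
Step 13. [r3c3∈{1}] only 1 remains possible at r3c3, so r3c3=1.
Step 14. [r4c1∈{1,3}] in row 4, 1 fits only at r4c1 ⇒ r4c1=1.
Step 15. [r8c2∈{1,6}] across row 8, 1 lands solely at r8c2, so r8c2=1.
Step 16. [r4c6∈{7}] r4c6's peers cover all but 7. So r4c6=7.
Step 17. [r7c5∈{2}] r7c5 is down to just 2. So r7c5=2.
Step 18. [r9c9∈{2,6}] 2 has one home in row 9: r9c9 ⇒ r9c9=2.
Step 19. [r8c3∈{2,3}] in row 8, 2 fits only at r8c3, so r8c3=2.
Step 20. [r8c9∈{6}] r8c9's peers cover all but 6. So r8c9=6.
Step 21. [r1c3∈{9}] r1c3 has the single candidate 9, so r1c3=9.
Step 22. [r8c7∈{9}] r8c7 is down to just 9, so r8c7=9.
Step 23. [r4c8∈{4}] r4c8's peers cover all but 4, so r4c8=4.
Step 24. [r8c1∈{3}] nothing but 3 survives at r8c1, so r8c1=3.
Step 25. [r9c6∈{1}] r9c6's peers cover all but 1, so r9c6=1.
Step 26. [r7c4∈{6}] r7c4 has the single candidate 6. So r7c4=6.
Step 27. [r1c4∈{3}] r1c4 is down to just 3 ⇒ r1c4=3.
Step 28. [r5c5∈{5}] only 5 remains possible at r5c5, so r5c5=5.
Step 29. [r6c4∈{2}] nothing but 2 survives at r6c4, so r6c4=2.
Step 30. [r9c2∈{6}] only 6 remains possible at r9c2. So r9c2=6.
Step 31. [r6c6∈{9}] r6c6 has the single candidate 9 ⇒ r6c6=9.
Step 32. [r1c8∈{2}] only 2 remains possible at r1c8 ⇒ r1c8=2.
Step 33. [r6c8∈{7}] nothing but 7 survives at r6c8. So r6c8=7.
Step 34. [r1c2∈{4}] only 4 remains possible at r1c2 ⇒ r1c2=4.
Step 35. [r6c3∈{5}] r6c3 has the single candidate 5, so r6c3=5.
Step 36. [r6c7∈{6}] nothing but 6 survives at r6c7 ⇒ r6c7=6.
Step 37. [r7c3∈{7}] r7c3 is down to just 7. So r7c3=7.
Step 38. [r2c7∈{3}] nothing but 3 survives at r2c7. So r2c7=3.
Step 39. [r9c1∈{8}] r9c1 has the single candidate 8. So r9c1=8.
Step 40. [r2c5∈{1}] r2c5 has the single candidate 1. So r2c5=1.
Step 41. [r4c3∈{3}] nothing but 3 survives at r4c3 ⇒ r4c3=3.
Step 42. [r3c5∈{7}] r3c5 is down to just 7. So r3c5=7.
Step 43. [r1c5∈{8}] r1c5's peers cover all but 8, so r1c5=8.

Answer: 6 4 9 3 8 5 1 2 7 / 5 7 8 9 1 2 3 6 4 / 2 3 1 4 7 6 8 9 5 / 1 2 3 8 6 7 5 4 9 / 7 9 6 1 5 4 2 8 3 / 4 8 5 2 3 9 6 7 1 / 9 5 7 6 2 3 4 1 8 / 3 1 2 7 4 8 9 5 6 / 8 6 4 5 9 1 7 3 2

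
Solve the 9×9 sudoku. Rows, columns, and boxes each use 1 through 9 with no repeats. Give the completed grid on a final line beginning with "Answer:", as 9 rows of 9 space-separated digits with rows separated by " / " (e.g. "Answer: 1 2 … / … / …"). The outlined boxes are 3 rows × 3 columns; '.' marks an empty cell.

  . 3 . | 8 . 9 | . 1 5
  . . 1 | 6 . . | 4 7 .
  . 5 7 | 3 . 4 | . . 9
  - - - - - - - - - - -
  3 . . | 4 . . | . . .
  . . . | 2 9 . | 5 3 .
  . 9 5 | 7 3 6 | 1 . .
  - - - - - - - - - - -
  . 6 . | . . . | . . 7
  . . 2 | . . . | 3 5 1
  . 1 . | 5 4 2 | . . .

Step 1. [r7c8∈{2,4,8,9}] 4 has one home in box 9: r7c8. So r7c8=4.
Step 2. [r2c1∈{2,8,9}] across row 2, 9 lands solely at r2c1. So r2c1=9.
Step 3. [r7c7∈{2,8,9}] 2 has one home in row 7: r7c7, so r7c7=2.
Step 4. [r1c7∈{6}] r1c7's peers cover all but 6 ⇒ r1c7=6.
Step 5. [r3c7∈{8}] r3c7 has the single candidate 8 ⇒ r3c7=8.
Step 6. [r3c8∈{2}] r3c8's peers cover all but 2 ⇒ r3c8=2.
Step 7. [r6c8∈{8}] r6c8's peers cover all but 8. So r6c8=8.
Step 8. [r5c1∈{1,4,6,7,8}] r5c1 is the only open cell in col 1 admitting 1. So r5c1=1.
Step 9. [r5c6∈{8}] r5c6 has the single candidate 8, so r5c6=8.
Step 10. [r9c9∈{6,8}] r9c9 is the only open cell in col 9 admitting 8 ⇒ r9c9=8.
Step 11. [r2c2∈{2,8}] in row 2, 8 fits only at r2c2. So r2c2=8.
Step 12. [r7c4∈{1,9}] in col 4, 1 fits only at r7c4. So r7c4=1.
Step 13. [r7c3∈{3,8,9}] in row 7, 9 fits only at r7c3. So r7c3=9.
Step 14. [r4c2∈{2,7}] r4c2 is the only open cell in col 2 admitting 2 ⇒ r4c2=2.
Step 15. [r6c1∈{4}] r6c1 is down to just 4, so r6c1=4.
Step 16. [r8c6∈{7}] r8c6's peers cover all but 7, so r8c6=7.
Step 17. [r4c9∈{6}] nothing but 6 survives at r4c9. So r4c9=6.
Step 18. [r4c6∈{1,5}] in col 6, 1 fits only at r4c6 ⇒ r4c6=1.
Step 19. [r7c5∈{8}] only 8 remains possible at r7c5 ⇒ r7c5=8.
Step 20. [r4c8∈{9}] r4c8 is down to just 9, so r4c8=9.
Step 21. [r2c5∈{2,5}] r2c5 is the only open cell in row 2 admitting 2. So r2c5=2.
Step 22. [r2c9∈{3}] r2c9 is down to just 3 ⇒ r2c9=3.
Step 23. [r6c9∈{2}] r6c9 has the single candidate 2 ⇒ r6c9=2.
Step 24. [r3c1∈{6}] only 6 remains possible at r3c1 ⇒ r3c1=6.
Step 25. [r9c8∈{6}] r9c8's peers cover all but 6 ⇒ r9c8=6.
Step 26. [r4c5∈{5}] nothing but 5 survives at r4c5 ⇒ r4c5=5.
Step 27. [r2c6∈{5}] only 5 remains possible at r2c6 ⇒ r2c6=5.
Step 28. [r3c5∈{1}] r3c5's peers cover all but 1 ⇒ r3c5=1.
Step 29. [r7c6∈{3}] only 3 remains possible at r7c6, so r7c6=3.
Step 30. [r8c5∈{6}] r8c5's peers cover all but 6 ⇒ r8c5=6.
Step 31. [r5c9∈{4}] nothing but 4 survives at r5c9. So r5c9=4.
Step 32. [r8c2∈{4}] r8c2 has the single candidate 4. So r8c2=4.
Step 33. [r1c5∈{7}] r1c5's peers cover all but 7. So r1c5=7.
Step 34. [r9c1∈{7}] r9c1's peers cover all but 7, so r9c1=7.
Step 35. [r4c3∈{8}] r4c3's peers cover all but 8 ⇒ r4c3=8.
Step 36. [r5c3∈{6}] r5c3 has the single candidate 6. So r5c3=6.
Step 37. [r7c1∈{5}] r7c1 is down to just 5, so r7c1=5.
Step 38. [r5c2∈{7}] r5c2 has the single candidate 7 ⇒ r5c2=7.
Step 39. [r9c3∈{3}] r9c3 is down to just 3 ⇒ r9c3=3.
Step 40. [r8c4∈{9}] only 9 remains possible at r8c4, so r8c4=9.
Step 41. [r4c7∈{7}] nothing but 7 survives at r4c7. So r4c7=7.
Step 42. [r1c3∈{4}] nothing but 4 survives at r1c3 ⇒ r1c3=4.
Step 43. [r1c1∈{2}] only 2 remains possible at r1c1, so r1c1=2.
Step 44. [r9c7∈{9}] r9c7's peers cover all but 9. So r9c7=9.
Step 45. [r8c1∈{8}] nothing but 8 survives at r8c1 ⇒ r8c1=8.

Answer: 2 3 4 8 7 9 6 1 5 / 9 8 1 6 2 5 4 7 3 / 6 5 7 3 1 4 8 2 9 / 3 2 8 4 5 1 7 9 6 / 1 7 6 2 9 8 5 3 4 / 4 9 5 7 3 6 1 8 2 / 5 6 9 1 8 3 2 4 7 / 8 4 2 9 6 7 3 5 1 / 7 1 3 5 4 2 9 6 8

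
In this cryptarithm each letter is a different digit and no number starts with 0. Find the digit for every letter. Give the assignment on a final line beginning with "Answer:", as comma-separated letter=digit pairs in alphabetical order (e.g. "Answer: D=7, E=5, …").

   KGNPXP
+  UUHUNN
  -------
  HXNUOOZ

Step 1. [col 1: P + N ≡ Z (mod 10)] N=5 is one option consistent with column 1 (P + N ≡ Z (mod 10), carry-in 0) — take it, so N=5.
Step 2. [col 1: P + N ≡ Z (mod 10)] Z=4 is one option consistent with column 1 (P + N ≡ Z (mod 10), carry-in 0) — take it. So Z=4.
Step 3. [H] adding two 6-digit numbers gives at most 6+1 digits, and here it does — H is that final carry and must be 1, so H=1.
Step 4. [col 1: P + N ≡ Z (mod 10)] in column 1 we have P+N≡Z with carry-in 0; given N=5, Z=4 and digits 1,4,5 already taken and all letters distinct, that pins P to 9 ⇒ P=9.
Step 5. [col 2: X + N ≡ O (mod 10)] column 2 (X + N ≡ O (mod 10), carry-in 1) doesn't pin X yet; pick X=0 and continue, so X=0.
Step 6. [col 2: X + N ≡ O (mod 10)] column 2 reads X+N+carry(1)=O with X=0, N=5; with digits 0,1,4,5,9 already taken and all letters distinct, the only value for O is 6, so O=6.
Step 7. [col 3: P + U ≡ O (mod 10)] column 3: given P=9, O=6, carry-in 0, and digits 0,1,4,5,6,9 already taken and all letters distinct, P+U≡O (mod 10) forces U=7, so U=7.
Step 8. [col 5: G + U ≡ N (mod 10)] from column 5 (U=7, N=5, carry-in 0, digits 0,1,4,5,6,7,9 already taken and all letters distinct): G must equal 8 ⇒ G=8.
Step 9. [col 6: K + U ≡ X (mod 10)] in column 6 we have K+U≡X with carry-in 1; given U=7, X=0 and digits 0,1,4,5,6,7,8,9 already taken and all letters distinct, that pins K to 2 ⇒ K=2.

Answer: G=8, H=1, K=2, N=5, O=6, P=9, U=7, X=0, Z=4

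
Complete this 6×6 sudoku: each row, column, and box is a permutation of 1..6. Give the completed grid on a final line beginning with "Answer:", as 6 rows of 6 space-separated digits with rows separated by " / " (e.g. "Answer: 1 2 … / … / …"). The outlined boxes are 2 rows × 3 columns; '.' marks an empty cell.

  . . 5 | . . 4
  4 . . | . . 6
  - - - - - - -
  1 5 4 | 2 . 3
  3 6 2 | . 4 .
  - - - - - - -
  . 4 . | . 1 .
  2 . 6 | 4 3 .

Step 1. [r2c3∈{1,3}] in col 3, 1 fits only at r2c3. So r2c3=1.
Step 2. [r6c6∈{5}] r6c6 is down to just 5. So r6c6=5.
Step 3. [r4c4∈{1,5}] 5 has one home in row 4: r4c4. So r4c4=5.
Step 4. [r2c4∈{3}] r2c4's peers cover all but 3, so r2c4=3.
Step 5. [r2c2∈{2}] r2c2's peers cover all but 2, so r2c2=2.
Step 6. [r1c4∈{1}] r1c4 has the single candidate 1. So r1c4=1.
Step 7. [r1c1∈{6}] r1c1's peers cover all but 6, so r1c1=6.
Step 8. [r5c6∈{2}] r5c6 has the single candidate 2. So r5c6=2.
Step 9. [r1c5∈{2}] r1c5 is down to just 2. So r1c5=2.
Step 10. [r3c5∈{6}] nothing but 6 survives at r3c5 ⇒ r3c5=6.
Step 11. [r5c4∈{6}] r5c4 is down to just 6. So r5c4=6.
Step 12. [r5c3∈{3}] only 3 remains possible at r5c3, so r5c3=3.
Step 13. [r1c2∈{3}] r1c2 has the single candidate 3. So r1c2=3.
Step 14. [r5c1∈{5}] r5c1 is down to just 5, so r5c1=5.
Step 15. [r2c5∈{5}] r2c5 has the single candidate 5 ⇒ r2c5=5.
Step 16. [r4c6∈{1}] r4c6 has the single candidate 1. So r4c6=1.
Step 17. [r6c2∈{1}] r6c2's peers cover all but 1, so r6c2=1.

Answer: 6 3 5 1 2 4 / 4 2 1 3 5 6 / 1 5 4 2 6 3 / 3 6 2 5 4 1 / 5 4 3 6 1 2 / 2 1 6 4 3 5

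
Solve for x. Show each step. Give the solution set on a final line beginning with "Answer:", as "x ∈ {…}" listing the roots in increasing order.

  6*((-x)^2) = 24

Step 1. [6*((-x)^2) = 24] 6 out front; divide by 6 ⇒ div: (-x)^2 = 4.
Step 2. [(-x)^2 = 4] √ both sides: 4 ≥ 0 gives two branches, so sqrt: -x = 2 or -2.
Step 3. [-x = 2 or -2] LHS negated; negate both sides, so neg: x = -2 or 2.

Answer: x ∈ {-2, 2}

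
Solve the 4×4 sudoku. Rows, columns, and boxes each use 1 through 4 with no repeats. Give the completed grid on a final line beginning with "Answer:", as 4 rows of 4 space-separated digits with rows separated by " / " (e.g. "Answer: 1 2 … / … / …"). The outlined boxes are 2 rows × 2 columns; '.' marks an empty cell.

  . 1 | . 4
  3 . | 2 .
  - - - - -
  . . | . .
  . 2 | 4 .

Step 1. [r3c3∈{1,3}] r3c3 is the only open cell in col 3 admitting 1 ⇒ r3c3=1.
Step 2. [r3c2∈{3,4}] 3 has one home in col 2: r3c2 ⇒ r3c2=3.
Step 3. [r2c2∈{4}] r2c2 is down to just 4. So r2c2=4.
Step 4. [r1c3∈{3}] r1c3 has the single candidate 3. So r1c3=3.
Step 5. [r4c1∈{1}] r4c1's peers cover all but 1 ⇒ r4c1=1.
Step 6. [r4c4∈{3}] r4c4's peers cover all but 3, so r4c4=3.
Step 7. [r2c4∈{1}] nothing but 1 survives at r2c4. So r2c4=1.
Step 8. [r1c1∈{2}] r1c1 has the single candidate 2 ⇒ r1c1=2.
Step 9. [r3c4∈{2}] r3c4 is down to just 2 ⇒ r3c4=2.
Step 10. [r3c1∈{4}] r3c1 is down to just 4, so r3c1=4.

Answer: 2 1 3 4 / 3 4 2 1 / 4 3 1 2 / 1 2 4 3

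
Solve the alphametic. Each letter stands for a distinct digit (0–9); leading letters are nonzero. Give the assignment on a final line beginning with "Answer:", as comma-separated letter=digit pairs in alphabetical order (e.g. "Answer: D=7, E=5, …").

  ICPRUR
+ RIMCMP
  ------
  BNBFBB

Step 1. [col 1: R + P ≡ B (mod 10)] column 1 (R + P ≡ B (mod 10), carry-in 0) doesn't pin P yet; pick P=5 and continue, so P=5.
Step 2. [col 1: R + P ≡ B (mod 10)] no forcing yet in column 1 (carry-in 0); R=3 is free and consistent — try it, so R=3.
Step 3. [col 1: R + P ≡ B (mod 10)] column 1: given R=3, P=5, carry-in 0, and digits 3,5 already taken and all letters distinct, R+P≡B (mod 10) forces B=8 ⇒ B=8.
Step 4. [col 2: U + M ≡ B (mod 10)] U=6 is one option consistent with column 2 (U + M ≡ B (mod 10), carry-in 0) — take it. So U=6.
Step 5. [col 2: U + M ≡ B (mod 10)] column 2 reads U+M+carry(0)=B with U=6, B=8; with digits 3,5,6,8 already taken and all letters distinct, the only value for M is 2. So M=2.
Step 6. [col 3: R + C ≡ F (mod 10)] column 3 (R + C ≡ F (mod 10), carry-in 0) doesn't pin F yet; pick F=0 and continue ⇒ F=0.
Step 7. [col 3: R + C ≡ F (mod 10)] column 3 reads R+C+carry(0)=F with R=3, F=0; with digits 0,2,3,5,6,8 already taken and all letters distinct, the only value for C is 7, so C=7.
Step 8. [col 5: C + I ≡ N (mod 10)] column 5: given C=7, carry-in 0, and digits 0,2,3,5,6,7,8 already taken and all letters distinct, C+I≡N (mod 10) forces I=4. So I=4.
Step 9. [col 5: C + I ≡ N (mod 10)] in column 5 we have C+I≡N with carry-in 0; given C=7, I=4 and digits 0,2,3,4,5,6,7,8 already taken and all letters distinct, that pins N to 1. So N=1.

Answer: B=8, C=7, F=0, I=4, M=2, N=1, P=5, R=3, U=6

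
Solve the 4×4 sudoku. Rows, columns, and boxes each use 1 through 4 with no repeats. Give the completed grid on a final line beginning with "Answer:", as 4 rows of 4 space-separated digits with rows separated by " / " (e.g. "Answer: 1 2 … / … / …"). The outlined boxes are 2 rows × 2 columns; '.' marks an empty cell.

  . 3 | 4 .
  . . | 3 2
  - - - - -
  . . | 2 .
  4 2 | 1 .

Step 1. [r2c1∈{1}] only 1 remains possible at r2c1 ⇒ r2c1=1.
Step 2. [r4c4∈{3}] nothing but 3 survives at r4c4 ⇒ r4c4=3.
Step 3. [r3c1∈{3}] r3c1 is down to just 3 ⇒ r3c1=3.
Step 4. [r1c4∈{1}] r1c4's peers cover all but 1 ⇒ r1c4=1.
Step 5. [r1c1∈{2}] r1c1's peers cover all but 2, so r1c1=2.
Step 6. [r3c2∈{1}] r3c2's peers cover all but 1 ⇒ r3c2=1.
Step 7. [r2c2∈{4}] r2c2's peers cover all but 4. So r2c2=4.
Step 8. [r3c4∈{4}] r3c4 is down to just 4, so r3c4=4.

Answer: 2 3 4 1 / 1 4 3 2 / 3 1 2 4 / 4 2 1 3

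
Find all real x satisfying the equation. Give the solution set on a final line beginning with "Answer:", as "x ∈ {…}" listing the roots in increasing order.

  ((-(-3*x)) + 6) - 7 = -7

Step 1. [((-(-3*x)) + 6) - 7 = -7] -7 is outermost — add 7 both sides. So sub: (-(-3*x)) + 6 = 0.
Step 2. [(-(-3*x)) + 6 = 0] subtract 6: x sits inside (… + 6) ⇒ sub: -(-3*x) = -6.
Step 3. [-(-3*x) = -6] flip signs both sides, so neg: -3*x = 6.
Step 4. [-3*x = 6] divide by the outer -3, so div: x = -2.

Answer: x ∈ {-2}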